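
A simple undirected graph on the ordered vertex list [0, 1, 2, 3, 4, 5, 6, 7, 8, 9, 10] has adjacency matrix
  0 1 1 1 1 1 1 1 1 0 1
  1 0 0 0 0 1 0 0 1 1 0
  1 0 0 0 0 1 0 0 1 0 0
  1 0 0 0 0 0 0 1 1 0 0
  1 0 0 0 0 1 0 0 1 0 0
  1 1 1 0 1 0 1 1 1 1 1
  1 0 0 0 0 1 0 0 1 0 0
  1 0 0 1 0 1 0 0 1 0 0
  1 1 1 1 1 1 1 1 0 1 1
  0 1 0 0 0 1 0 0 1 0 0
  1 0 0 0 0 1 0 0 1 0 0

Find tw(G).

A width-3 tree decomposition is:
Bags: B1 = {0, 5, 6, 8}  B2 = {0, 5, 7, 8}  B3 = {0, 1, 5, 8}  B4 = {0, 2, 5, 8}  B5 = {1, 5, 8, 9}  B6 = {0, 5, 8, 10}  B7 = {0, 3, 7, 8}  B8 = {0, 4, 5, 8}
Tree: B1–B2, B2–B3, B2–B4, B3–B5, B1–B6, B2–B7, B1–B8
The largest bag has 4 vertices, giving width 3; this decomposition certifies tw(G) ≤ 3. For the lower bound, the 4 vertices {0, 3, 7, 8} are pairwise adjacent, and any tree decomposition puts a clique entirely inside one bag — forcing width ≥ 3. Combining the bounds, tw(G) = 3.

3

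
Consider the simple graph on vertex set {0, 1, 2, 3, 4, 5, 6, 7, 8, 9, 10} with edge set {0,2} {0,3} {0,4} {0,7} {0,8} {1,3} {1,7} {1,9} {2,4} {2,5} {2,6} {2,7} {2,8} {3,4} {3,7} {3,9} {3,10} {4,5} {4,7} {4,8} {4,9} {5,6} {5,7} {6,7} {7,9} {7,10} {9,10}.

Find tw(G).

A width-3 tree decomposition is:
Bags: B1 = {0, 3, 4, 7}  B2 = {0, 2, 4, 7}  B3 = {3, 4, 7, 9}  B4 = {3, 7, 9, 10}  B5 = {1, 3, 7, 9}  B6 = {2, 4, 5, 7}  B7 = {0, 2, 4, 8}  B8 = {2, 5, 6, 7}
Tree: B1–B2, B1–B3, B3–B4, B4–B5, B2–B6, B2–B7, B6–B8
Every bag has size at most 4, so the width is 4 − 1 = 3 and tw(G) ≤ 3. Conversely, {0, 2, 4, 8} is a clique of size 4, and the vertices of any clique must share a bag in every tree decomposition; so some bag has ≥ 4 vertices and tw(G) ≥ 3. Combining the bounds, tw(G) = 3.

3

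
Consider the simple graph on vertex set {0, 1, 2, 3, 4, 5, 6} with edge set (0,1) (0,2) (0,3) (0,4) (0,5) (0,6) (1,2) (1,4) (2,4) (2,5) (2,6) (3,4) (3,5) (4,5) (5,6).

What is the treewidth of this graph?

3

A width-3 tree decomposition is:
Bags: B1 = {0, 3, 4, 5}  B2 = {0, 2, 4, 5}  B3 = {0, 2, 5, 6}  B4 = {0, 1, 2, 4}
Tree: B1–B2, B2–B3, B2–B4
The largest bag has 4 vertices, giving width 3; this decomposition certifies tw(G) ≤ 3. On the other hand G contains the 4-clique {0, 1, 2, 4}. A clique must lie in a single bag of any decomposition, so no decomposition can have width below 3. Therefore the treewidth is 3.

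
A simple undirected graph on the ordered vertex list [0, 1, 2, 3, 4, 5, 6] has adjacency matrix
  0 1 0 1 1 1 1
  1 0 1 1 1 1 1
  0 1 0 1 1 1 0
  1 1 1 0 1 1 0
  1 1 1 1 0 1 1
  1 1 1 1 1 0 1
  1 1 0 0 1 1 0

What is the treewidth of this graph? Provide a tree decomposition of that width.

Each bag holds 5 vertices, so the decomposition has width 4, which upper-bounds the treewidth. On the other hand G contains the 5-clique {0, 1, 3, 4, 5}. A clique must lie in a single bag of any decomposition, so no decomposition can have width below 4. Therefore the treewidth is 4.

Treewidth 4.
One optimal decomposition is:
Bags: B1 = {0, 1, 3, 4, 5}  B2 = {1, 2, 3, 4, 5}  B3 = {0, 1, 4, 5, 6}
Tree: B1–B2, B1–B3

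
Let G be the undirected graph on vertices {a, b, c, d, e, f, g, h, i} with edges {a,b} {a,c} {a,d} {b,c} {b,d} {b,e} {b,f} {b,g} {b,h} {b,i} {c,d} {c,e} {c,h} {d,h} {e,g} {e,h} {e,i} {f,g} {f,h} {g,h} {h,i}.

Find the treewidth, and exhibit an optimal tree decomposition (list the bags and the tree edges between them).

Treewidth 3.
One optimal decomposition is:
Bags: B1 = {b, c, e, h}  B2 = {b, e, h, i}  B3 = {b, e, g, h}  B4 = {b, f, g, h}  B5 = {b, c, d, h}  B6 = {a, b, c, d}
Tree: B1–B2, B2–B3, B3–B4, B1–B5, B5–B6

Each bag holds 4 vertices, so the decomposition has width 3, which upper-bounds the treewidth. Conversely, {b, c, d, h} is a clique of size 4, and the vertices of any clique must share a bag in every tree decomposition; so some bag has ≥ 4 vertices and tw(G) ≥ 3. The upper and lower bounds meet at 3, so that is the treewidth.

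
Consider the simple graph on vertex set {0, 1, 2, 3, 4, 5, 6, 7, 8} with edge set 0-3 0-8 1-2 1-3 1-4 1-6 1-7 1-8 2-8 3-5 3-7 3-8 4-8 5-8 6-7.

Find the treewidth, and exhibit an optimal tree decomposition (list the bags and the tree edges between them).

Every bag has size at most 3, so the width is 3 − 1 = 2 and tw(G) ≤ 2. On the other hand G contains the 3-clique {0, 3, 8}. A clique must lie in a single bag of any decomposition, so no decomposition can have width below 2. Hence tw(G) = 2 exactly.

Treewidth 2.
One optimal decomposition is:
Bags: B1 = {1, 2, 8}  B2 = {1, 3, 8}  B3 = {3, 5, 8}  B4 = {1, 4, 8}  B5 = {0, 3, 8}  B6 = {1, 3, 7}  B7 = {1, 6, 7}
Tree: B1–B2, B2–B3, B2–B4, B3–B5, B2–B6, B6–B7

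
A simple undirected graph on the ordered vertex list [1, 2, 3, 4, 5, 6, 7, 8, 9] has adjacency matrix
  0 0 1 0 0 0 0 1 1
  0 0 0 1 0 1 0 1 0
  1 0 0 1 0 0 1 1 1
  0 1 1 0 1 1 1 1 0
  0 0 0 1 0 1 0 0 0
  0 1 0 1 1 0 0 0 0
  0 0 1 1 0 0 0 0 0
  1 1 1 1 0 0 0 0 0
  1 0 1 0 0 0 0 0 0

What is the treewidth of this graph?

2

A width-2 tree decomposition is:
Bags: B1 = {2, 4, 8}  B2 = {3, 4, 8}  B3 = {1, 3, 8}  B4 = {2, 4, 6}  B5 = {3, 4, 7}  B6 = {1, 3, 9}  B7 = {4, 5, 6}
Tree: B1–B2, B2–B3, B1–B4, B2–B5, B3–B6, B4–B7
Every bag has size at most 3, so the width is 3 − 1 = 2 and tw(G) ≤ 2. For the lower bound, the 3 vertices {1, 3, 8} are pairwise adjacent, and any tree decomposition puts a clique entirely inside one bag — forcing width ≥ 2. Combining the bounds, tw(G) = 2.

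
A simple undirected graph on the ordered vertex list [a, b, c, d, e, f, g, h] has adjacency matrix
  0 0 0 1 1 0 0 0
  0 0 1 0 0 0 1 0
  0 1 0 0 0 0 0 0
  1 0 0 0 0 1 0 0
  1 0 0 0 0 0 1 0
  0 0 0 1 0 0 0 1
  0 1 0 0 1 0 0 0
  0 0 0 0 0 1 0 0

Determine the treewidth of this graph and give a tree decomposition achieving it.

Treewidth 1.
Bags: B1 = {f, h}  B2 = {d, f}  B3 = {a, d}  B4 = {a, e}  B5 = {e, g}  B6 = {b, g}  B7 = {b, c}
Tree: B1–B2, B2–B3, B3–B4, B4–B5, B5–B6, B6–B7

Each bag holds 2 vertices, so the decomposition has width 1, which upper-bounds the treewidth. Any graph with an edge has treewidth ≥ 1, and G has the edge h–f. Combining the bounds, tw(G) = 1.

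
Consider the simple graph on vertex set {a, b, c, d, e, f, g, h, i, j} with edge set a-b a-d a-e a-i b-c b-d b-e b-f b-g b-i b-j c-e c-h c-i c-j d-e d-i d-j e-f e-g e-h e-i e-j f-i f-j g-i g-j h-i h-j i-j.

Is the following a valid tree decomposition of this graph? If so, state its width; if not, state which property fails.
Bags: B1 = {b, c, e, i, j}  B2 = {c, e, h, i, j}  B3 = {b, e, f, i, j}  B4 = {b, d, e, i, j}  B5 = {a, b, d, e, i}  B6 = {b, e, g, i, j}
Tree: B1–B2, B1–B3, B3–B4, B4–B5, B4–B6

Yes; width 4.

Every vertex of G appears in some bag (union = {a, b, c, d, e, f, g, h, i, j}); every edge is covered by a bag; and for each vertex v the set of bags containing v is connected in the bag tree. The decomposition is therefore valid. The largest bag has 5 vertices, so the width is 4.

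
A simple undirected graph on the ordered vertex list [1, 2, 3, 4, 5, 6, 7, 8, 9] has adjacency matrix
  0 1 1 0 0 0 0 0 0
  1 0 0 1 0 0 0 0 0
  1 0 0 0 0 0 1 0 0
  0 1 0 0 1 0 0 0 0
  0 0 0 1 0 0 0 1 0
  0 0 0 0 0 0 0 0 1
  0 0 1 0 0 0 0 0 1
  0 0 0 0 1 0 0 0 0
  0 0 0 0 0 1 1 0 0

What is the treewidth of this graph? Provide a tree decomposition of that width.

Each bag holds 2 vertices, so the decomposition has width 1, which upper-bounds the treewidth. G has an edge, so its treewidth is at least 1. The upper and lower bounds meet at 1, so that is the treewidth.

Treewidth 1.
Bags: B1 = {5, 8}  B2 = {4, 5}  B3 = {2, 4}  B4 = {1, 2}  B5 = {1, 3}  B6 = {3, 7}  B7 = {7, 9}  B8 = {6, 9}
Tree: B1–B2, B2–B3, B3–B4, B4–B5, B5–B6, B6–B7, B7–B8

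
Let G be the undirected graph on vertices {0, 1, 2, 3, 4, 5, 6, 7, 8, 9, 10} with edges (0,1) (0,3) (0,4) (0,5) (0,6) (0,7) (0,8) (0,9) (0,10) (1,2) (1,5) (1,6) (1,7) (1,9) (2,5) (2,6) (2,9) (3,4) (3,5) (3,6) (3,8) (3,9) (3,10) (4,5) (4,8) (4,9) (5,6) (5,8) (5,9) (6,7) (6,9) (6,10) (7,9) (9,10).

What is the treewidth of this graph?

4

A width-4 tree decomposition is:
Bags: B1 = {0, 3, 4, 5, 9}  B2 = {0, 3, 4, 5, 8}  B3 = {0, 3, 5, 6, 9}  B4 = {0, 1, 5, 6, 9}  B5 = {1, 2, 5, 6, 9}  B6 = {0, 1, 6, 7, 9}  B7 = {0, 3, 6, 9, 10}
Tree: B1–B2, B1–B3, B3–B4, B4–B5, B4–B6, B3–B7
Every bag has size at most 5, so the width is 5 − 1 = 4 and tw(G) ≤ 4. For the lower bound, the 5 vertices {0, 3, 4, 5, 8} are pairwise adjacent, and any tree decomposition puts a clique entirely inside one bag — forcing width ≥ 4. Combining the bounds, tw(G) = 4.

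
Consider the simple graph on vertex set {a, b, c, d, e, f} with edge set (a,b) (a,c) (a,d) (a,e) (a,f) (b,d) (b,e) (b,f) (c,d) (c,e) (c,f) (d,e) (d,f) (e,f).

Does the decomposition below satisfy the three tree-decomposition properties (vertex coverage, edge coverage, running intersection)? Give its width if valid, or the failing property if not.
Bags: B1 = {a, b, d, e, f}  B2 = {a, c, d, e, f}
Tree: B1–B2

Yes; width 4.

Every vertex of G appears in some bag (union = {a, b, c, d, e, f}); every edge is covered by a bag; and for each vertex v the set of bags containing v is connected in the bag tree. The decomposition is therefore valid. The largest bag has 5 vertices, so the width is 4.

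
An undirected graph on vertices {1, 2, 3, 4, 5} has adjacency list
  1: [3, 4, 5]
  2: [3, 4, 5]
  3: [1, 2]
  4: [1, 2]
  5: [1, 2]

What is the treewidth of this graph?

A width-2 tree decomposition is:
Bags: B1 = {1, 2, 5}  B2 = {1, 2, 4}  B3 = {1, 2, 3}
Tree: B1–B2, B2–B3
Every bag has size at most 3, so the width is 3 − 1 = 2 and tw(G) ≤ 2. Since 1–5–2–4–1 is a cycle in G, G is not acyclic. Forests are exactly the graphs of treewidth ≤ 1, so tw(G) ≥ 2. Hence tw(G) = 2 exactly.

2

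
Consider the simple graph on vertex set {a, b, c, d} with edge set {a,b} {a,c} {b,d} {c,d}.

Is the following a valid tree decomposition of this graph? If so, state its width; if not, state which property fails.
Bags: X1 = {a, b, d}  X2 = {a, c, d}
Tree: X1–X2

Yes; width 2.

Vertex coverage: the bags together contain {a, b, c, d}, the full vertex set. Edge coverage: each edge of G has both endpoints in at least one bag. Running intersection: for every vertex, the bags containing it form a connected subtree. All three properties hold, so this is a valid tree decomposition of width max|bag| − 1 = 2, and hence tw(G) ≤ 2.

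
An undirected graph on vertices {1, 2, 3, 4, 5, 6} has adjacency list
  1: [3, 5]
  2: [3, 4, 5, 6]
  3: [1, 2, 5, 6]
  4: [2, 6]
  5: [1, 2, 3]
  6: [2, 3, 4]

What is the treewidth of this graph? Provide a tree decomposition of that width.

Each bag holds 3 vertices, so the decomposition has width 2, which upper-bounds the treewidth. Conversely, {1, 3, 5} is a clique of size 3, and the vertices of any clique must share a bag in every tree decomposition; so some bag has ≥ 3 vertices and tw(G) ≥ 2. Combining the bounds, tw(G) = 2.

Treewidth 2.
One such decomposition:
Bags: B1 = {2, 4, 6}  B2 = {2, 3, 6}  B3 = {2, 3, 5}  B4 = {1, 3, 5}
Tree: B1–B2, B2–B3, B3–B4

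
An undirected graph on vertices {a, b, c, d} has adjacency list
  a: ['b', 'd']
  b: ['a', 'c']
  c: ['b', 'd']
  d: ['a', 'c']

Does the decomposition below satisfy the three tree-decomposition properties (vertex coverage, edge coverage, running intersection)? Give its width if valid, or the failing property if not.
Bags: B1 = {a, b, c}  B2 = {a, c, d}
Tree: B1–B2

Vertex coverage: the bags together contain {a, b, c, d}, the full vertex set. Edge coverage: each edge of G has both endpoints in at least one bag. Running intersection: for every vertex, the bags containing it form a connected subtree. All three properties hold, so this is a valid tree decomposition of width max|bag| − 1 = 2, and hence tw(G) ≤ 2.

Yes; width 2.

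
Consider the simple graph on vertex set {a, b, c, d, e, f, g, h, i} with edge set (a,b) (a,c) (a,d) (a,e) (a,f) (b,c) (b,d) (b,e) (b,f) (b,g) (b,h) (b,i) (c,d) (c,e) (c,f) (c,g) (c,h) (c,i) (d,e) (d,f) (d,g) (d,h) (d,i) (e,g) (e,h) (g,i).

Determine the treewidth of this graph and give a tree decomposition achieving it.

Each bag holds 5 vertices, so the decomposition has width 4, which upper-bounds the treewidth. On the other hand G contains the 5-clique {b, c, d, e, g}. A clique must lie in a single bag of any decomposition, so no decomposition can have width below 4. Therefore the treewidth is 4.

Treewidth 4.
One optimal decomposition is:
Bags: B1 = {a, b, c, d, e}  B2 = {a, b, c, d, f}  B3 = {b, c, d, e, h}  B4 = {b, c, d, e, g}  B5 = {b, c, d, g, i}
Tree: B1–B2, B1–B3, B1–B4, B4–B5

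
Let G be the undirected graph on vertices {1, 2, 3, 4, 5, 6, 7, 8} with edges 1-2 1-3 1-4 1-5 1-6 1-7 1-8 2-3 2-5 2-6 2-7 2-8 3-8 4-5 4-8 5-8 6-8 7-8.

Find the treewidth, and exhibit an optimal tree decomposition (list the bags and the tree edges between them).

Every bag has size at most 4, so the width is 4 − 1 = 3 and tw(G) ≤ 3. Conversely, {1, 2, 3, 8} is a clique of size 4, and the vertices of any clique must share a bag in every tree decomposition; so some bag has ≥ 4 vertices and tw(G) ≥ 3. Hence tw(G) = 3 exactly.

Treewidth 3.
One optimal decomposition is:
Bags: B1 = {1, 2, 5, 8}  B2 = {1, 2, 6, 8}  B3 = {1, 2, 7, 8}  B4 = {1, 4, 5, 8}  B5 = {1, 2, 3, 8}
Tree: B1–B2, B1–B3, B1–B4, B3–B5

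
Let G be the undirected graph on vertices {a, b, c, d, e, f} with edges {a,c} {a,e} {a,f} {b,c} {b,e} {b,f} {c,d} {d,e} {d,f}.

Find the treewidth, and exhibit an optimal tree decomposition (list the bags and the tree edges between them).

Treewidth 3.
One optimal decomposition is:
Bags: B1 = {b, c, e, f}  B2 = {a, c, e, f}  B3 = {c, d, e, f}
Tree: B1–B2, B2–B3

Every bag has size at most 4, so the width is 4 − 1 = 3 and tw(G) ≤ 3. For the lower bound: the 4 vertex sets {b,c}, {a,f}, {e}, {d} are disjoint, each induces a connected subgraph, and every pair is joined by at least one edge of G. Contracting each set to a single vertex therefore yields K_{4} as a minor, and since treewidth is minor-monotone, tw(G) ≥ tw(K_{4}) = 3. Combining the bounds, tw(G) = 3.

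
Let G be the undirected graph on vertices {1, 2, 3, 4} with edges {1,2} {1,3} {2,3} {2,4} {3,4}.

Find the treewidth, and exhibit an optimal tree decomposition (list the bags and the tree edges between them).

The largest bag has 3 vertices, giving width 2; this decomposition certifies tw(G) ≤ 2. Conversely, {1, 2, 3} is a clique of size 3, and the vertices of any clique must share a bag in every tree decomposition; so some bag has ≥ 3 vertices and tw(G) ≥ 2. The upper and lower bounds meet at 2, so that is the treewidth.

Treewidth 2.
One optimal decomposition is:
Bags: B1 = {2, 3, 4}  B2 = {1, 2, 3}
Tree: B1–B2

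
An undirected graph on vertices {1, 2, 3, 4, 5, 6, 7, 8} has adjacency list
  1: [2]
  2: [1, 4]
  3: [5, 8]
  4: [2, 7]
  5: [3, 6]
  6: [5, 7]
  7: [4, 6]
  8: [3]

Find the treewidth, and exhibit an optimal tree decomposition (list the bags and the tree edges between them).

Treewidth 1.
One optimal decomposition is:
Bags: B1 = {3, 8}  B2 = {3, 5}  B3 = {5, 6}  B4 = {6, 7}  B5 = {4, 7}  B6 = {2, 4}  B7 = {1, 2}
Tree: B1–B2, B2–B3, B3–B4, B4–B5, B5–B6, B6–B7

The largest bag has 2 vertices, giving width 1; this decomposition certifies tw(G) ≤ 1. Since G has at least one edge (e.g. 8–3), it is not an edgeless graph, so tw(G) ≥ 1. Hence tw(G) = 1 exactly.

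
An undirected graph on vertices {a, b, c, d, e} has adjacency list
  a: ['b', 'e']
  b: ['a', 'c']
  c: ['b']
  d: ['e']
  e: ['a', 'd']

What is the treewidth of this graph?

A width-1 tree decomposition is:
Bags: B1 = {b, c}  B2 = {a, b}  B3 = {a, e}  B4 = {d, e}
Tree: B1–B2, B2–B3, B3–B4
The largest bag has 2 vertices, giving width 1; this decomposition certifies tw(G) ≤ 1. Since G has at least one edge (e.g. c–b), it is not an edgeless graph, so tw(G) ≥ 1. The upper and lower bounds meet at 1, so that is the treewidth.

1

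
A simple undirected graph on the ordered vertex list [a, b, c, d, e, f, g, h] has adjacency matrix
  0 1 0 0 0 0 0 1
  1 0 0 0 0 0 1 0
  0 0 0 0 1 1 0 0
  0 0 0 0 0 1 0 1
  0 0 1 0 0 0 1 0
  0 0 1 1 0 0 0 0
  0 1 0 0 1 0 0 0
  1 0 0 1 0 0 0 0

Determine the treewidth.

A width-2 tree decomposition is:
Bags: B1 = {a, b, g}  B2 = {a, e, g}  B3 = {a, c, e}  B4 = {a, c, f}  B5 = {a, d, f}  B6 = {a, d, h}
Tree: B1–B2, B2–B3, B3–B4, B4–B5, B5–B6
Every bag has size at most 3, so the width is 3 − 1 = 2 and tw(G) ≤ 2. Since a–b–g–e–c–f–d–h–a is a cycle in G, G is not acyclic. Forests are exactly the graphs of treewidth ≤ 1, so tw(G) ≥ 2. Hence tw(G) = 2 exactly.

2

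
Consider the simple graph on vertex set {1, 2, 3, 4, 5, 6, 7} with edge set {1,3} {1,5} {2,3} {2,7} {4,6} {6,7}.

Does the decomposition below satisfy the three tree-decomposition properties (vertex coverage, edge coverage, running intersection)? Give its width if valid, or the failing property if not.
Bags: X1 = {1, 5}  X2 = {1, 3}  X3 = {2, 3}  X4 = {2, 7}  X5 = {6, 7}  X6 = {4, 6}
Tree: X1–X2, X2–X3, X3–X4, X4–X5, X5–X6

Yes; width 1.

Every vertex of G appears in some bag (union = {1, 2, 3, 4, 5, 6, 7}); every edge is covered by a bag; and for each vertex v the set of bags containing v is connected in the bag tree. The decomposition is therefore valid. The largest bag has 2 vertices, so the width is 1.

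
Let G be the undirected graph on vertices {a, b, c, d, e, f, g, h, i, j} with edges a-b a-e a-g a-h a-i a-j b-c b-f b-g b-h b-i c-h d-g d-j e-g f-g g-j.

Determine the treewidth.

2

A width-2 tree decomposition is:
Bags: B1 = {a, g, j}  B2 = {a, e, g}  B3 = {a, b, g}  B4 = {a, b, i}  B5 = {a, b, h}  B6 = {d, g, j}  B7 = {b, f, g}  B8 = {b, c, h}
Tree: B1–B2, B1–B3, B3–B4, B4–B5, B1–B6, B3–B7, B5–B8
Every bag has size at most 3, so the width is 3 − 1 = 2 and tw(G) ≤ 2. On the other hand G contains the 3-clique {d, g, j}. A clique must lie in a single bag of any decomposition, so no decomposition can have width below 2. The upper and lower bounds meet at 2, so that is the treewidth.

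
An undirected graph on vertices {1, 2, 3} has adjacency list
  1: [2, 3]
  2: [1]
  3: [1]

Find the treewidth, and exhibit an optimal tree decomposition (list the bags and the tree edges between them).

Treewidth 1.
One such decomposition:
Bags: B1 = {1, 2}  B2 = {1, 3}
Tree: B1–B2

The largest bag has 2 vertices, giving width 1; this decomposition certifies tw(G) ≤ 1. G has an edge, so its treewidth is at least 1. Combining the bounds, tw(G) = 1.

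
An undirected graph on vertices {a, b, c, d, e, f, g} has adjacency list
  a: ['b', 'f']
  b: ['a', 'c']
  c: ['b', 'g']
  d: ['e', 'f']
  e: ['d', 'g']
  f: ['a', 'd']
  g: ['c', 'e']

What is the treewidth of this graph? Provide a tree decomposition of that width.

Every bag has size at most 3, so the width is 3 − 1 = 2 and tw(G) ≤ 2. For the lower bound, G contains the cycle a–f–d–e–g–c–b–a, so G is not a forest; only forests have treewidth ≤ 1, hence tw(G) ≥ 2. The upper and lower bounds meet at 2, so that is the treewidth.

Treewidth 2.
Bags: B1 = {a, d, f}  B2 = {a, d, e}  B3 = {a, e, g}  B4 = {a, c, g}  B5 = {a, b, c}
Tree: B1–B2, B2–B3, B3–B4, B4–B5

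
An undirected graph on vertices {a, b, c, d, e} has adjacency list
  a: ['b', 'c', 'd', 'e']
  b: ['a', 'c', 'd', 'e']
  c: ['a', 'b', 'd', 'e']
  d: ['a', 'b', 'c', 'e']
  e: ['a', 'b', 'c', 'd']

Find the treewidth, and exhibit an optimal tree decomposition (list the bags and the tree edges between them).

Treewidth 4.
One optimal decomposition is:
Bags: B1 = {a, b, c, d, e}
Tree: (single bag)

With just one bag of size 5, the width is 5 − 1 = 4, so tw(G) ≤ 4. Conversely, {a, b, c, d, e} is a clique of size 5, and the vertices of any clique must share a bag in every tree decomposition; so some bag has ≥ 5 vertices and tw(G) ≥ 4. Hence tw(G) = 4 exactly.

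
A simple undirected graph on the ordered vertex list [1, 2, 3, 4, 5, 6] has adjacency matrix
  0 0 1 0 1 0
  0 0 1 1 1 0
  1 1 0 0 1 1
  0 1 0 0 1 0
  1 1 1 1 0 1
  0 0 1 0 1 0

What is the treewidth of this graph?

A width-2 tree decomposition is:
Bags: B1 = {1, 3, 5}  B2 = {3, 5, 6}  B3 = {2, 3, 5}  B4 = {2, 4, 5}
Tree: B1–B2, B2–B3, B3–B4
Every bag has size at most 3, so the width is 3 − 1 = 2 and tw(G) ≤ 2. Conversely, {1, 3, 5} is a clique of size 3, and the vertices of any clique must share a bag in every tree decomposition; so some bag has ≥ 3 vertices and tw(G) ≥ 2. The upper and lower bounds meet at 2, so that is the treewidth.

2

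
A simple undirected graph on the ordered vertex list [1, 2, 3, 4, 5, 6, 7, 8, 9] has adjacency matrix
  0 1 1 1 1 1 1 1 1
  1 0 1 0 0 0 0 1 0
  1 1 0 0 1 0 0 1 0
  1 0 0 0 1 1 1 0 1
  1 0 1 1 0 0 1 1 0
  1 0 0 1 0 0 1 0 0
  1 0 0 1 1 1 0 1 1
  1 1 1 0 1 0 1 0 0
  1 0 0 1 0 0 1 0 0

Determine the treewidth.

A width-3 tree decomposition is:
Bags: B1 = {1, 4, 5, 7}  B2 = {1, 5, 7, 8}  B3 = {1, 3, 5, 8}  B4 = {1, 2, 3, 8}  B5 = {1, 4, 6, 7}  B6 = {1, 4, 7, 9}
Tree: B1–B2, B2–B3, B3–B4, B1–B5, B1–B6
Every bag has size at most 4, so the width is 4 − 1 = 3 and tw(G) ≤ 3. On the other hand G contains the 4-clique {1, 2, 3, 8}. A clique must lie in a single bag of any decomposition, so no decomposition can have width below 3. Hence tw(G) = 3 exactly.

3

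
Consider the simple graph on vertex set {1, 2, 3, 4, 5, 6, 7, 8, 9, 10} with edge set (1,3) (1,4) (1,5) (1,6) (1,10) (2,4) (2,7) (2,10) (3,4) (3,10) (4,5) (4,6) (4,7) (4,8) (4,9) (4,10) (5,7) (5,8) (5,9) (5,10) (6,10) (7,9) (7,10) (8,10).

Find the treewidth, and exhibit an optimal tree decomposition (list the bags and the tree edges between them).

Treewidth 3.
One such decomposition:
Bags: B1 = {1, 4, 5, 10}  B2 = {4, 5, 7, 10}  B3 = {4, 5, 7, 9}  B4 = {1, 3, 4, 10}  B5 = {1, 4, 6, 10}  B6 = {4, 5, 8, 10}  B7 = {2, 4, 7, 10}
Tree: B1–B2, B2–B3, B1–B4, B1–B5, B1–B6, B2–B7

Every bag has size at most 4, so the width is 4 − 1 = 3 and tw(G) ≤ 3. Conversely, {4, 5, 7, 9} is a clique of size 4, and the vertices of any clique must share a bag in every tree decomposition; so some bag has ≥ 4 vertices and tw(G) ≥ 3. Therefore the treewidth is 3.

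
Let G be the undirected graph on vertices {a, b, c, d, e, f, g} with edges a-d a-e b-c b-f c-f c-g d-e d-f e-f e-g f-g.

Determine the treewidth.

A width-2 tree decomposition is:
Bags: B1 = {a, d, e}  B2 = {d, e, f}  B3 = {e, f, g}  B4 = {c, f, g}  B5 = {b, c, f}
Tree: B1–B2, B2–B3, B3–B4, B4–B5
The largest bag has 3 vertices, giving width 2; this decomposition certifies tw(G) ≤ 2. Conversely, {a, d, e} is a clique of size 3, and the vertices of any clique must share a bag in every tree decomposition; so some bag has ≥ 3 vertices and tw(G) ≥ 2. Combining the bounds, tw(G) = 2.

2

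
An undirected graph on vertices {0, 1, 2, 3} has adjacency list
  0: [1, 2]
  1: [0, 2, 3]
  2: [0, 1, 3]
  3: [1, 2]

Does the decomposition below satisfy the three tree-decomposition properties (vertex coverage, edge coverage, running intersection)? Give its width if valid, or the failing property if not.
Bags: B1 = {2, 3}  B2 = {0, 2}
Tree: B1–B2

A tree decomposition must satisfy three properties: every vertex lies in some bag; for every edge, both endpoints lie together in some bag; and for every vertex, the bags containing it form a connected subtree. Here vertex 1 appears in no bag, so the decomposition is invalid.

No — vertex 1 appears in no bag.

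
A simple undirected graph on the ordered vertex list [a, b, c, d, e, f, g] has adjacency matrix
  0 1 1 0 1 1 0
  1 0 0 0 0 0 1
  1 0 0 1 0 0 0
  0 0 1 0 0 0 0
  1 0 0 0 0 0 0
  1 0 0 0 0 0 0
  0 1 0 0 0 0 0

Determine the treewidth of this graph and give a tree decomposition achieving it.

Every bag has size at most 2, so the width is 2 − 1 = 1 and tw(G) ≤ 1. Since G has at least one edge (e.g. a–b), it is not an edgeless graph, so tw(G) ≥ 1. The upper and lower bounds meet at 1, so that is the treewidth.

Treewidth 1.
Bags: B1 = {a, b}  B2 = {b, g}  B3 = {a, e}  B4 = {a, f}  B5 = {a, c}  B6 = {c, d}
Tree: B1–B2, B1–B3, B3–B4, B3–B5, B5–B6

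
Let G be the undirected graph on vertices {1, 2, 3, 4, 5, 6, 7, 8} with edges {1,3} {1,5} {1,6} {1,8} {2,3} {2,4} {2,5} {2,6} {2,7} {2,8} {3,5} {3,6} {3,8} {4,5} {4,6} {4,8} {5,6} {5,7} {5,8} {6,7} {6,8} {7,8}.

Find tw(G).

A width-4 tree decomposition is:
Bags: B1 = {2, 4, 5, 6, 8}  B2 = {2, 3, 5, 6, 8}  B3 = {1, 3, 5, 6, 8}  B4 = {2, 5, 6, 7, 8}
Tree: B1–B2, B2–B3, B1–B4
Every bag has size at most 5, so the width is 5 − 1 = 4 and tw(G) ≤ 4. On the other hand G contains the 5-clique {1, 3, 5, 6, 8}. A clique must lie in a single bag of any decomposition, so no decomposition can have width below 4. The upper and lower bounds meet at 4, so that is the treewidth.

4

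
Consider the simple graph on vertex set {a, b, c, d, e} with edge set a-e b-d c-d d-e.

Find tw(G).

A width-1 tree decomposition is:
Bags: B1 = {d, e}  B2 = {b, d}  B3 = {c, d}  B4 = {a, e}
Tree: B1–B2, B2–B3, B1–B4
Each bag holds 2 vertices, so the decomposition has width 1, which upper-bounds the treewidth. G has an edge, so its treewidth is at least 1. Combining the bounds, tw(G) = 1.

1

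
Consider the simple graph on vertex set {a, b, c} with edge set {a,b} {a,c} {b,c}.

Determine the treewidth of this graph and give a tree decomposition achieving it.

Treewidth 2.
One such decomposition:
Bags: B1 = {a, b, c}
Tree: (single bag)

A single bag containing all 3 vertices is trivially a valid decomposition of width 2. On the other hand G contains the 3-clique {a, b, c}. A clique must lie in a single bag of any decomposition, so no decomposition can have width below 2. Hence tw(G) = 2 exactly.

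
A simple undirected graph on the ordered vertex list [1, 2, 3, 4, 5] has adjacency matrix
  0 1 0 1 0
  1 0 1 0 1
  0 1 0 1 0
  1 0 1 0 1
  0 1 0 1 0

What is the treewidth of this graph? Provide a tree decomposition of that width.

Each bag holds 3 vertices, so the decomposition has width 2, which upper-bounds the treewidth. For the lower bound, G contains the cycle 4–3–2–1–4, so G is not a forest; only forests have treewidth ≤ 1, hence tw(G) ≥ 2. The upper and lower bounds meet at 2, so that is the treewidth.

Treewidth 2.
One optimal decomposition is:
Bags: B1 = {2, 3, 4}  B2 = {1, 2, 4}  B3 = {2, 4, 5}
Tree: B1–B2, B2–B3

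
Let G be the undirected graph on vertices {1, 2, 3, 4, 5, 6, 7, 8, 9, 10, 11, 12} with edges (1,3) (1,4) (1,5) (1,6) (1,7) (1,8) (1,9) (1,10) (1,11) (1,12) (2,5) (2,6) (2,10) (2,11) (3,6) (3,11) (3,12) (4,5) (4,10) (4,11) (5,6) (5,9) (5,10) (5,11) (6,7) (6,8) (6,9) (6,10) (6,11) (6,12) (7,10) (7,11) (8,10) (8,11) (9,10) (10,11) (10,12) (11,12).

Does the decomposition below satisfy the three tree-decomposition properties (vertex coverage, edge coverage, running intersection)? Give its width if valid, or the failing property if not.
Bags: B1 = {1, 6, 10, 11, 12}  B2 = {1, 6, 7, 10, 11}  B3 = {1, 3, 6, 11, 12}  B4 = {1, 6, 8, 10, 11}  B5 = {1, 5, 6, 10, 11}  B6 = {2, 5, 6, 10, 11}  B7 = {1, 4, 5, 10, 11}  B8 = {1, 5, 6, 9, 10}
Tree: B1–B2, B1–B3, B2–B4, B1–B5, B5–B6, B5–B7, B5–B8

Vertex coverage: the bags together contain {1, 2, 3, 4, 5, 6, 7, 8, 9, 10, 11, 12}, the full vertex set. Edge coverage: each edge of G has both endpoints in at least one bag. Running intersection: for every vertex, the bags containing it form a connected subtree. All three properties hold, so this is a valid tree decomposition of width max|bag| − 1 = 4, and hence tw(G) ≤ 4.

Yes; width 4.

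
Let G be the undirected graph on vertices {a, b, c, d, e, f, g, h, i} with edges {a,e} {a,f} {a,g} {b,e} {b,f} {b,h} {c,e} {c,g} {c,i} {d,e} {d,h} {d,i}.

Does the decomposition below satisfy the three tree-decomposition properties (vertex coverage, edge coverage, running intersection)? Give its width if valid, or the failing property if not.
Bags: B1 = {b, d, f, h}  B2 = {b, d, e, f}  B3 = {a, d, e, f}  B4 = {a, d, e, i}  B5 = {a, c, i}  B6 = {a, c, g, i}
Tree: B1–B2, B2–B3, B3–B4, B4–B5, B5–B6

No — edge (e,c) lies in no bag.

A tree decomposition must satisfy three properties: every vertex lies in some bag; for every edge, both endpoints lie together in some bag; and for every vertex, the bags containing it form a connected subtree. Here edge (e,c) lies in no bag, so the decomposition is invalid.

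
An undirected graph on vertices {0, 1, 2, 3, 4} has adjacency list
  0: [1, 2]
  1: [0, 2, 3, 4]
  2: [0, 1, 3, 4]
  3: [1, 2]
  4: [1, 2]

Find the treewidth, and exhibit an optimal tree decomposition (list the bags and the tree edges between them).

Treewidth 2.
One optimal decomposition is:
Bags: B1 = {1, 2, 4}  B2 = {0, 1, 2}  B3 = {1, 2, 3}
Tree: B1–B2, B1–B3

Each bag holds 3 vertices, so the decomposition has width 2, which upper-bounds the treewidth. For the lower bound, the 3 vertices {0, 1, 2} are pairwise adjacent, and any tree decomposition puts a clique entirely inside one bag — forcing width ≥ 2. The upper and lower bounds meet at 2, so that is the treewidth.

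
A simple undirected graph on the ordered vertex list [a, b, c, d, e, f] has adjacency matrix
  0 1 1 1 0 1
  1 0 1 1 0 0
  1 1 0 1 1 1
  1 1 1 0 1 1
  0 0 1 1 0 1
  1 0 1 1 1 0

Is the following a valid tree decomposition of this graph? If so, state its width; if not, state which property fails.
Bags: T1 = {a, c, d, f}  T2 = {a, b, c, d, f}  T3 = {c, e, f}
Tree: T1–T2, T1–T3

No — edge (d,e) lies in no bag.

A tree decomposition must satisfy three properties: every vertex lies in some bag; for every edge, both endpoints lie together in some bag; and for every vertex, the bags containing it form a connected subtree. Here edge (d,e) lies in no bag, so the decomposition is invalid.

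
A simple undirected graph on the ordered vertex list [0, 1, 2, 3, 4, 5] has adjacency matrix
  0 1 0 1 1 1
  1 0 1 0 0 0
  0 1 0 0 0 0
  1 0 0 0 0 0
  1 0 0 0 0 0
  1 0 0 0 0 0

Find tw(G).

1

A width-1 tree decomposition is:
Bags: B1 = {0, 1}  B2 = {1, 2}  B3 = {0, 4}  B4 = {0, 3}  B5 = {0, 5}
Tree: B1–B2, B1–B3, B3–B4, B1–B5
The largest bag has 2 vertices, giving width 1; this decomposition certifies tw(G) ≤ 1. Since G has at least one edge (e.g. 0–1), it is not an edgeless graph, so tw(G) ≥ 1. Combining the bounds, tw(G) = 1.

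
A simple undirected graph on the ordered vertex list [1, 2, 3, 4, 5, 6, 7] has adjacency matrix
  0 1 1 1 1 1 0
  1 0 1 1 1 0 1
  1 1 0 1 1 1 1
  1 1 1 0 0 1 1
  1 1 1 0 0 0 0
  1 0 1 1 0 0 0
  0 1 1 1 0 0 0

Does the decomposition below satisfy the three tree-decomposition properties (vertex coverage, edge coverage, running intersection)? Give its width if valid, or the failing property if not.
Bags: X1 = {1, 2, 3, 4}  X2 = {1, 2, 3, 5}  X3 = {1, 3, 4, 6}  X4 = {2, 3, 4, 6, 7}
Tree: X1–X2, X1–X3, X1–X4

A tree decomposition must satisfy three properties: every vertex lies in some bag; for every edge, both endpoints lie together in some bag; and for every vertex, the bags containing it form a connected subtree. Here bags containing vertex 6 are not connected in the tree, so the decomposition is invalid.

No — bags containing vertex 6 are not connected in the tree.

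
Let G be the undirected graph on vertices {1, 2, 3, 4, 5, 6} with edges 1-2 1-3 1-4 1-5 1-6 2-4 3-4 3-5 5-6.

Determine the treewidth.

2

A width-2 tree decomposition is:
Bags: B1 = {1, 3, 4}  B2 = {1, 3, 5}  B3 = {1, 5, 6}  B4 = {1, 2, 4}
Tree: B1–B2, B2–B3, B1–B4
Every bag has size at most 3, so the width is 3 − 1 = 2 and tw(G) ≤ 2. On the other hand G contains the 3-clique {1, 2, 4}. A clique must lie in a single bag of any decomposition, so no decomposition can have width below 2. Hence tw(G) = 2 exactly.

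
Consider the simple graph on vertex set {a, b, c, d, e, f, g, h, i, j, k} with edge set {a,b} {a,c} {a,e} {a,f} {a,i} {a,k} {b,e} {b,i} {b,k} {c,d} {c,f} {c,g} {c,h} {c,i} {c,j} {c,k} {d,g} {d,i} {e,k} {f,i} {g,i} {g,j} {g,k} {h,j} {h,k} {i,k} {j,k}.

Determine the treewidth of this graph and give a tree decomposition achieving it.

Every bag has size at most 4, so the width is 4 − 1 = 3 and tw(G) ≤ 3. For the lower bound, the 4 vertices {c, d, g, i} are pairwise adjacent, and any tree decomposition puts a clique entirely inside one bag — forcing width ≥ 3. Hence tw(G) = 3 exactly.

Treewidth 3.
Bags: B1 = {c, g, i, k}  B2 = {a, c, i, k}  B3 = {a, b, i, k}  B4 = {c, g, j, k}  B5 = {c, d, g, i}  B6 = {c, h, j, k}  B7 = {a, c, f, i}  B8 = {a, b, e, k}
Tree: B1–B2, B2–B3, B1–B4, B1–B5, B4–B6, B2–B7, B3–B8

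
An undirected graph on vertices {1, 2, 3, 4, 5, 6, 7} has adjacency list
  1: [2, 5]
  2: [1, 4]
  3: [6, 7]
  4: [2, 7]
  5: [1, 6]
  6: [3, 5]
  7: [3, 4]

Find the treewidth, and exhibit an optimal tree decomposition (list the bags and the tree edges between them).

Each bag holds 3 vertices, so the decomposition has width 2, which upper-bounds the treewidth. The edges 2–1–5–6–3–7–4–2 form a cycle, so G is not a tree and its treewidth is at least 2. The upper and lower bounds meet at 2, so that is the treewidth.

Treewidth 2.
One such decomposition:
Bags: B1 = {1, 2, 5}  B2 = {2, 5, 6}  B3 = {2, 3, 6}  B4 = {2, 3, 7}  B5 = {2, 4, 7}
Tree: B1–B2, B2–B3, B3–B4, B4–B5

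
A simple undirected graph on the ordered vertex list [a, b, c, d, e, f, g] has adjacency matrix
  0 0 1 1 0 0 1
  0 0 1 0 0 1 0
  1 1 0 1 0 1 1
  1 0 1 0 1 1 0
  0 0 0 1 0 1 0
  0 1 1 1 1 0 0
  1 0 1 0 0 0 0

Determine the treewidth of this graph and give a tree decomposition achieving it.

Each bag holds 3 vertices, so the decomposition has width 2, which upper-bounds the treewidth. On the other hand G contains the 3-clique {d, e, f}. A clique must lie in a single bag of any decomposition, so no decomposition can have width below 2. Therefore the treewidth is 2.

Treewidth 2.
Bags: B1 = {d, e, f}  B2 = {c, d, f}  B3 = {b, c, f}  B4 = {a, c, d}  B5 = {a, c, g}
Tree: B1–B2, B2–B3, B2–B4, B4–B5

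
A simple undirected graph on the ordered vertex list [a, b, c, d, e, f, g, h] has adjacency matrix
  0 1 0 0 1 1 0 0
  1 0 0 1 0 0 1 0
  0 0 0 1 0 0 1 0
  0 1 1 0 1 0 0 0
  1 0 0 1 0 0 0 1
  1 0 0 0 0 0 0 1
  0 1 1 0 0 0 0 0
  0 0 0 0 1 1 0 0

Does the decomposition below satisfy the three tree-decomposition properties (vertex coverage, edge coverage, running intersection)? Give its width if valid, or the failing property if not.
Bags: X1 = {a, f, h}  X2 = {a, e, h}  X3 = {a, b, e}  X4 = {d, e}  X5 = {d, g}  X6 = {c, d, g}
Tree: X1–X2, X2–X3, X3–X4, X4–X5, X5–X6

A tree decomposition must satisfy three properties: every vertex lies in some bag; for every edge, both endpoints lie together in some bag; and for every vertex, the bags containing it form a connected subtree. Here edge (b,d) lies in no bag, so the decomposition is invalid.

No — edge (b,d) lies in no bag.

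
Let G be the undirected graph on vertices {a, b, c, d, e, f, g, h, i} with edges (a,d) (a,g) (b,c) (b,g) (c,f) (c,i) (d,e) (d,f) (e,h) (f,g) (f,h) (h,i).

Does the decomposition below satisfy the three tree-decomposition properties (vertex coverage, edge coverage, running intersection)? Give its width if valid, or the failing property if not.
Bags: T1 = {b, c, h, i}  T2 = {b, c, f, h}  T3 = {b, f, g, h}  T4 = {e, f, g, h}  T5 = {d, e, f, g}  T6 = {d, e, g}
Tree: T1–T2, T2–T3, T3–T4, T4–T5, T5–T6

A tree decomposition must satisfy three properties: every vertex lies in some bag; for every edge, both endpoints lie together in some bag; and for every vertex, the bags containing it form a connected subtree. Here vertex a appears in no bag, so the decomposition is invalid.

No — vertex a appears in no bag.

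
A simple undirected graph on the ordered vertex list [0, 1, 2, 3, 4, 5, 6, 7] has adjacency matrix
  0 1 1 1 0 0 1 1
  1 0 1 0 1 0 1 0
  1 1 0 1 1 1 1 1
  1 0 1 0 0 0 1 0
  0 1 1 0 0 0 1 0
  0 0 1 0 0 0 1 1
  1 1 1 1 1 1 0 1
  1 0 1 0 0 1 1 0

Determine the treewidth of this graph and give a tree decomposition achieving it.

Treewidth 3.
Bags: B1 = {0, 2, 6, 7}  B2 = {2, 5, 6, 7}  B3 = {0, 1, 2, 6}  B4 = {1, 2, 4, 6}  B5 = {0, 2, 3, 6}
Tree: B1–B2, B1–B3, B3–B4, B3–B5

Every bag has size at most 4, so the width is 4 − 1 = 3 and tw(G) ≤ 3. For the lower bound, the 4 vertices {0, 1, 2, 6} are pairwise adjacent, and any tree decomposition puts a clique entirely inside one bag — forcing width ≥ 3. Therefore the treewidth is 3.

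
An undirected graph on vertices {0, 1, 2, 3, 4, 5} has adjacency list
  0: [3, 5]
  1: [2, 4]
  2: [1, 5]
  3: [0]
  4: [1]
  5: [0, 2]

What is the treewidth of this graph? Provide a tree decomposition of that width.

Every bag has size at most 2, so the width is 2 − 1 = 1 and tw(G) ≤ 1. Since G has at least one edge (e.g. 3–0), it is not an edgeless graph, so tw(G) ≥ 1. The upper and lower bounds meet at 1, so that is the treewidth.

Treewidth 1.
One optimal decomposition is:
Bags: B1 = {0, 3}  B2 = {0, 5}  B3 = {2, 5}  B4 = {1, 2}  B5 = {1, 4}
Tree: B1–B2, B2–B3, B3–B4, B4–B5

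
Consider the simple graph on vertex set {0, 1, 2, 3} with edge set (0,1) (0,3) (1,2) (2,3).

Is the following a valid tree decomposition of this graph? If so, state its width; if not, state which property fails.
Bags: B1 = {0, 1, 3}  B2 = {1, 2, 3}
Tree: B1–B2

Yes; width 2.

Every vertex of G appears in some bag (union = {0, 1, 2, 3}); every edge is covered by a bag; and for each vertex v the set of bags containing v is connected in the bag tree. The decomposition is therefore valid. The largest bag has 3 vertices, so the width is 2.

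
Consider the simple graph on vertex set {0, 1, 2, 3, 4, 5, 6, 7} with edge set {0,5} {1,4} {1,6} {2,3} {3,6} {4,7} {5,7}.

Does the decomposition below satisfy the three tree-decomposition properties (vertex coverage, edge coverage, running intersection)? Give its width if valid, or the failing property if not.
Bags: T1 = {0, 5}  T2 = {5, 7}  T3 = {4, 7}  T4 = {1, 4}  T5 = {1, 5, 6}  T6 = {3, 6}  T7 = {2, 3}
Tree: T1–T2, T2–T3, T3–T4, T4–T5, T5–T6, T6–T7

No — bags containing vertex 5 are not connected in the tree.

A tree decomposition must satisfy three properties: every vertex lies in some bag; for every edge, both endpoints lie together in some bag; and for every vertex, the bags containing it form a connected subtree. Here bags containing vertex 5 are not connected in the tree, so the decomposition is invalid.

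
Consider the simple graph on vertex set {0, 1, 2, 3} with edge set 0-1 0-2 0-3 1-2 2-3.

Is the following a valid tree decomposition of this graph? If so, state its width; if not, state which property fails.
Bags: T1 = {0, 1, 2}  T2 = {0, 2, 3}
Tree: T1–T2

Every vertex of G appears in some bag (union = {0, 1, 2, 3}); every edge is covered by a bag; and for each vertex v the set of bags containing v is connected in the bag tree. The decomposition is therefore valid. The largest bag has 3 vertices, so the width is 2.

Yes; width 2.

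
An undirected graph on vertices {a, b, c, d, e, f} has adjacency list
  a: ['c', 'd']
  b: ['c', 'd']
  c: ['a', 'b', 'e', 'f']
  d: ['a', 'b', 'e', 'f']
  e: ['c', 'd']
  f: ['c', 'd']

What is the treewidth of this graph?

2

A width-2 tree decomposition is:
Bags: B1 = {c, d, f}  B2 = {c, d, e}  B3 = {a, c, d}  B4 = {b, c, d}
Tree: B1–B2, B2–B3, B3–B4
Every bag has size at most 3, so the width is 3 − 1 = 2 and tw(G) ≤ 2. For the lower bound, G contains the cycle f–d–e–c–f, so G is not a forest; only forests have treewidth ≤ 1, hence tw(G) ≥ 2. Hence tw(G) = 2 exactly.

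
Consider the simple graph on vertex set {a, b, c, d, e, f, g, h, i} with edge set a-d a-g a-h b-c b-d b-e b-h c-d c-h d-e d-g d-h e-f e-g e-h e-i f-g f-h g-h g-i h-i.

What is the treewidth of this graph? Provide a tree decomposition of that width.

Treewidth 3.
One optimal decomposition is:
Bags: B1 = {a, d, g, h}  B2 = {d, e, g, h}  B3 = {b, d, e, h}  B4 = {e, g, h, i}  B5 = {b, c, d, h}  B6 = {e, f, g, h}
Tree: B1–B2, B2–B3, B2–B4, B3–B5, B4–B6

Every bag has size at most 4, so the width is 4 − 1 = 3 and tw(G) ≤ 3. Conversely, {d, e, g, h} is a clique of size 4, and the vertices of any clique must share a bag in every tree decomposition; so some bag has ≥ 4 vertices and tw(G) ≥ 3. Therefore the treewidth is 3.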